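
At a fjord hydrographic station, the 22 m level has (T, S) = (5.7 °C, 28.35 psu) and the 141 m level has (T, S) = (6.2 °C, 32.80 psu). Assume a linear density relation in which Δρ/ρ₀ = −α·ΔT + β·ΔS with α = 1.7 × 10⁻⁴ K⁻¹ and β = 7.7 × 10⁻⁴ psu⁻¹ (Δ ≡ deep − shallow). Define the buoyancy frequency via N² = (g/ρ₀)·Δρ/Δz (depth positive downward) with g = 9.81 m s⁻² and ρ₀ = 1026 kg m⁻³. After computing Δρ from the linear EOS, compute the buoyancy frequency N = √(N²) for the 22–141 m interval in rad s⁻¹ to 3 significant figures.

ΔT = +0.5 K, ΔS = +4.45 psu (deep − shallow).
Δρ/ρ₀ = −αΔT + βΔS = -8.50 × 10⁻⁵ + 3.4265 × 10⁻³ = 3.3415 × 10⁻³, so Δρ ≈ 3.428 kg m⁻³.
N² = (g/ρ₀)·Δρ/Δz = g·(Δρ/ρ₀)/Δz = 9.81 × 3.3415 × 10⁻³ / 119 = 2.7546 × 10⁻⁴ s⁻².
N = √(2.7546 × 10⁻⁴) = 0.016597 rad s⁻¹ ≈ 0.0166 rad s⁻¹.

0.0166 rad s⁻¹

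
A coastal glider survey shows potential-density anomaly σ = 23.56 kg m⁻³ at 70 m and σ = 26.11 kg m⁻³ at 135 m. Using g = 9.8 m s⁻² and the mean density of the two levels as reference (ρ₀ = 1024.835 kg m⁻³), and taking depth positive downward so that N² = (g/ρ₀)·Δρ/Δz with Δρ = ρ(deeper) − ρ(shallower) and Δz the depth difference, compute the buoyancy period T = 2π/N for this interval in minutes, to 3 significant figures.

5.41 min

Δρ = 1026.11 − 1023.56 = 2.55 kg m⁻³ over Δz = 135 − 70 = 65 m.
N² = (9.8/1024.835) × (2.55/65) = 3.7514 × 10⁻⁴ s⁻².
N = √(3.7514 × 10⁻⁴) = 0.019369 rad s⁻¹, so T = 2π/N = 324.39 s = 5.4065 min ≈ 5.41 min.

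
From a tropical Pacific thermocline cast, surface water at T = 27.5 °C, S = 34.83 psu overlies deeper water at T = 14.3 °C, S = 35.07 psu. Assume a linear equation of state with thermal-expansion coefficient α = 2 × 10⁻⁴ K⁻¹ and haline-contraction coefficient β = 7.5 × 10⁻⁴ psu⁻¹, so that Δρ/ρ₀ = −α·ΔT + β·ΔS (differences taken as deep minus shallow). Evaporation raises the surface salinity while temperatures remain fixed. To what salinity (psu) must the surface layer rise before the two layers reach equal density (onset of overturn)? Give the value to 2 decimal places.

38.59 psu

Neutral buoyancy requires −α(T_deep − T_surf) + β(S_deep − S_surf′) = 0.
S_surf′ = S_deep − (α/β)·ΔT = 35.07 − (2 × 10⁻⁴/7.5 × 10⁻⁴)·(-13.2) = 38.5900 psu.
Increase required: 38.5900 − 34.83 = 3.7600 psu.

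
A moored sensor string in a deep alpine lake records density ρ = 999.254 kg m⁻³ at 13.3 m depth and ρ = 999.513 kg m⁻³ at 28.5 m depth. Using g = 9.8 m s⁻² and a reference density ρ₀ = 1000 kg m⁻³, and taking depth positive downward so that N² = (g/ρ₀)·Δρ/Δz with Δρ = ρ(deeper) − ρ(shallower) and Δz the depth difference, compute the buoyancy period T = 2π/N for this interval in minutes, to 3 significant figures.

Δρ = 999.513 − 999.254 = 0.259 kg m⁻³ over Δz = 28.5 − 13.3 = 15.2 m.
N² = (9.8/1000) × (0.259/15.2) = 1.6699 × 10⁻⁴ s⁻².
N = √(1.6699 × 10⁻⁴) = 0.012922 rad s⁻¹, so T = 2π/N = 486.24 s = 8.1040 min ≈ 8.10 min.

8.10 min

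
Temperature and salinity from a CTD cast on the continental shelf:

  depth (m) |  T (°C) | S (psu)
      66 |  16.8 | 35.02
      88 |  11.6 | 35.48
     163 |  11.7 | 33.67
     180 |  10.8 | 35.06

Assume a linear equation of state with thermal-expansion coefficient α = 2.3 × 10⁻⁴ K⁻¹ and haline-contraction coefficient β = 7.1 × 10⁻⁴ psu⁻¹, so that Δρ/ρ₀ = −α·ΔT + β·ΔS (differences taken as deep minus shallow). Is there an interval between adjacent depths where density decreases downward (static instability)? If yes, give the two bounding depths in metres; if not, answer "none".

88–163 m

Evaluate Δρ/ρ₀ = −αΔT + βΔS across each adjacent pair:
  66–88 m: −αΔT+βΔS = −(2.3 × 10⁻⁴)(-5.2)+(7.1 × 10⁻⁴)(+0.46) = 1.5 × 10⁻³ → stable
  88–163 m: −αΔT+βΔS = −(2.3 × 10⁻⁴)(+0.1)+(7.1 × 10⁻⁴)(-1.81) = -1.3 × 10⁻³ → UNSTABLE
  163–180 m: −αΔT+βΔS = −(2.3 × 10⁻⁴)(-0.9)+(7.1 × 10⁻⁴)(+1.39) = 1.2 × 10⁻³ → stable
The 88–163 m interval has Δρ < 0: lighter water underlies denser water.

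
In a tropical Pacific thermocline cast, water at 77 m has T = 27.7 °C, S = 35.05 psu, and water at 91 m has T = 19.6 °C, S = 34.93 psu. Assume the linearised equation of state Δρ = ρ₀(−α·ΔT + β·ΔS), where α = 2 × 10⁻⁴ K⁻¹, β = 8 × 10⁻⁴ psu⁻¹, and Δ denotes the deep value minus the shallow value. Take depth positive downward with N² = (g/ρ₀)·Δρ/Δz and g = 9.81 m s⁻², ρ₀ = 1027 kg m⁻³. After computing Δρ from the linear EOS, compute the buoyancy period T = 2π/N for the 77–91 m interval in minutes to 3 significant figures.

3.20 min

ΔT = -8.1 K, ΔS = -0.12 psu (deep − shallow).
Δρ/ρ₀ = −αΔT + βΔS = 1.62 × 10⁻³ − 9.60 × 10⁻⁵ = 1.524 × 10⁻³, so Δρ ≈ 1.565 kg m⁻³.
N² = (g/ρ₀)·Δρ/Δz = g·(Δρ/ρ₀)/Δz = 9.81 × 1.524 × 10⁻³ / 14 = 1.0679 × 10⁻³ s⁻².
N = √(1.0679 × 10⁻³) = 0.032679 rad s⁻¹ → T = 2π/N = 192.27 s = 3.2045 min ≈ 3.20 min.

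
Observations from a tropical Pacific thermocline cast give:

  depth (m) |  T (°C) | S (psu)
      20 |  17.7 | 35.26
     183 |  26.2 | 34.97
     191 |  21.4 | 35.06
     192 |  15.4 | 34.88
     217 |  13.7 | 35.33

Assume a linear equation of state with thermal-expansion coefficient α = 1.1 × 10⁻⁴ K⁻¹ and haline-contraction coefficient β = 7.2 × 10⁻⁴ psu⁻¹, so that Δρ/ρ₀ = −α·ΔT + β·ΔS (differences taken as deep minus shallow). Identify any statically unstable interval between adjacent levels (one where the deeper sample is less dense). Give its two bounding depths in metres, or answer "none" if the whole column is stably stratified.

20–183 m

Evaluate Δρ/ρ₀ = −αΔT + βΔS across each adjacent pair:
  20–183 m: −αΔT+βΔS = −(1.1 × 10⁻⁴)(+8.5)+(7.2 × 10⁻⁴)(-0.29) = -1.1 × 10⁻³ → UNSTABLE
  183–191 m: −αΔT+βΔS = −(1.1 × 10⁻⁴)(-4.8)+(7.2 × 10⁻⁴)(+0.09) = 5.9 × 10⁻⁴ → stable
  191–192 m: −αΔT+βΔS = −(1.1 × 10⁻⁴)(-6.0)+(7.2 × 10⁻⁴)(-0.18) = 5.3 × 10⁻⁴ → stable
  192–217 m: −αΔT+βΔS = −(1.1 × 10⁻⁴)(-1.7)+(7.2 × 10⁻⁴)(+0.45) = 5.1 × 10⁻⁴ → stable
The 20–183 m interval has Δρ < 0: lighter water underlies denser water.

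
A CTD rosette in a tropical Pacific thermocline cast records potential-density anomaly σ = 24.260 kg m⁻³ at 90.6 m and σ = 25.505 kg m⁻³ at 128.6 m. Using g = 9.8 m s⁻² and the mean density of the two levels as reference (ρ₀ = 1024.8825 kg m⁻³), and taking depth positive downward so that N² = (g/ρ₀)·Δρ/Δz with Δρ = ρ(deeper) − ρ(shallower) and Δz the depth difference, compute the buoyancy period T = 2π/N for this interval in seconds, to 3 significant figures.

355 s

Δρ = 1025.505 − 1024.260 = 1.245 kg m⁻³ over Δz = 128.6 − 90.6 = 38 m.
N² = (9.8/1024.8825) × (1.245/38) = 3.1328 × 10⁻⁴ s⁻².
N = √(3.1328 × 10⁻⁴) = 0.017700 rad s⁻¹, so T = 2π/N = 354.98 s ≈ 355 s.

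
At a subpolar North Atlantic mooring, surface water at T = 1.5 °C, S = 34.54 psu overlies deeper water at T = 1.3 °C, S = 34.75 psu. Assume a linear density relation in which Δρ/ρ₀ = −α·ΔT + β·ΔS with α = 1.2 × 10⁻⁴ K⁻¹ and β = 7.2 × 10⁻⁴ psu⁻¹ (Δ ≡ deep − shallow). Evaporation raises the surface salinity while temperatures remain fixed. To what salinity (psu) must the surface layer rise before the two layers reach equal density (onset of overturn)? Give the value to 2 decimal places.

Neutral buoyancy requires −α(T_deep − T_surf) + β(S_deep − S_surf′) = 0.
S_surf′ = S_deep − (α/β)·ΔT = 34.75 − (1.2 × 10⁻⁴/7.2 × 10⁻⁴)·(-0.2) = 34.7833 psu.
Increase required: 34.7833 − 34.54 = 0.2433 psu.

34.78 psu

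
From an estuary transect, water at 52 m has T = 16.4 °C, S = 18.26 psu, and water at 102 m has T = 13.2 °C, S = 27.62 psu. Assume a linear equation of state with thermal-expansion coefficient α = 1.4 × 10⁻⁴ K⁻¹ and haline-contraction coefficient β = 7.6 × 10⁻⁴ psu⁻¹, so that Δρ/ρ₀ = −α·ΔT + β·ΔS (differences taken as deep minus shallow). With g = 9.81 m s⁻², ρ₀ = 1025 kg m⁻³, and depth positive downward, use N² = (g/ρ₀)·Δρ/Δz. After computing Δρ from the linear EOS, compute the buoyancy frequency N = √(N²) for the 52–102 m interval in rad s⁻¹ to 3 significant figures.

ΔT = -3.2 K, ΔS = +9.36 psu (deep − shallow).
Δρ/ρ₀ = −αΔT + βΔS = 4.48 × 10⁻⁴ + 7.1136 × 10⁻³ = 7.5616 × 10⁻³, so Δρ ≈ 7.751 kg m⁻³.
N² = (g/ρ₀)·Δρ/Δz = g·(Δρ/ρ₀)/Δz = 9.81 × 7.5616 × 10⁻³ / 50 = 1.4836 × 10⁻³ s⁻².
N = √(1.4836 × 10⁻³) = 0.038518 rad s⁻¹ ≈ 0.0385 rad s⁻¹.

0.0385 rad s⁻¹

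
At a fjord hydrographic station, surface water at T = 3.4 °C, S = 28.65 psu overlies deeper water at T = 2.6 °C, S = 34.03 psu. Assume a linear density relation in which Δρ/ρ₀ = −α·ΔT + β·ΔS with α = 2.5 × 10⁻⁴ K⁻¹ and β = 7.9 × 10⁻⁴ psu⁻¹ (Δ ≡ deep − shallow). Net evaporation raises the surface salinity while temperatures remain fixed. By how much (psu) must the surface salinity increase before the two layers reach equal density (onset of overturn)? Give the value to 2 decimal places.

5.63 psu

Neutral buoyancy requires −α(T_deep − T_surf) + β(S_deep − S_surf′) = 0.
S_surf′ = S_deep − (α/β)·ΔT = 34.03 − (2.5 × 10⁻⁴/7.9 × 10⁻⁴)·(-0.8) = 34.2832 psu.
Increase required: 34.2832 − 28.65 = 5.6332 psu.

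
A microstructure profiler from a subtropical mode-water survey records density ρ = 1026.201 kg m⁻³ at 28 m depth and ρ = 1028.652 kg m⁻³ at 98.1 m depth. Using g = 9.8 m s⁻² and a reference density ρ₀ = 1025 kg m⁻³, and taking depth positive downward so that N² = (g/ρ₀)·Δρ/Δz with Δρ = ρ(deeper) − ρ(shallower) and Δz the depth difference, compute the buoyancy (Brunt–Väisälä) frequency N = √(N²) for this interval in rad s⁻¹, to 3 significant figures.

0.0183 rad s⁻¹

Δρ = 1028.652 − 1026.201 = 2.451 kg m⁻³ over Δz = 98.1 − 28 = 70.1 m.
N² = (9.8/1025) × (2.451/70.1) = 3.3429 × 10⁻⁴ s⁻².
N = √(3.3429 × 10⁻⁴) = 0.018284 rad s⁻¹ ≈ 0.0183 rad s⁻¹.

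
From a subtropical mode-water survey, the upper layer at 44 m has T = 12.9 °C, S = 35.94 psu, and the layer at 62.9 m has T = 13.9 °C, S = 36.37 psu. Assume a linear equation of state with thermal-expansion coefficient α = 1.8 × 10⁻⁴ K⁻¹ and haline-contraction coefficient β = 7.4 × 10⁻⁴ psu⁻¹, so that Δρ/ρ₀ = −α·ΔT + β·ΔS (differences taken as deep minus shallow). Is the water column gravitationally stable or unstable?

stable

ΔT = 13.9 − 12.9 = +1.0 K and ΔS = 36.37 − 35.94 = +0.43 psu (deep − shallow).
−αΔT = -1.80 × 10⁻⁴; βΔS = 3.182 × 10⁻⁴; sum Δρ/ρ₀ = 1.382 × 10⁻⁴.
Δρ/ρ₀ > 0, so Δρ > 0: deeper water is denser → statically stable.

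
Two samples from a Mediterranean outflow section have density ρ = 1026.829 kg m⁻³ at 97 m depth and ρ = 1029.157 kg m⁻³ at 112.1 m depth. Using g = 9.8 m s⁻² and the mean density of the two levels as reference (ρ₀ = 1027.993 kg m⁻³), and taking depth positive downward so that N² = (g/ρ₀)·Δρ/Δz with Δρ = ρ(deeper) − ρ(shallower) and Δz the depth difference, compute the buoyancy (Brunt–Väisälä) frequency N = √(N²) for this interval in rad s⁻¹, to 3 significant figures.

Δρ = 1029.157 − 1026.829 = 2.328 kg m⁻³ over Δz = 112.1 − 97 = 15.1 m.
N² = (9.8/1027.993) × (2.328/15.1) = 1.4697 × 10⁻³ s⁻².
N = √(1.4697 × 10⁻³) = 0.038337 rad s⁻¹ ≈ 0.0383 rad s⁻¹.

0.0383 rad s⁻¹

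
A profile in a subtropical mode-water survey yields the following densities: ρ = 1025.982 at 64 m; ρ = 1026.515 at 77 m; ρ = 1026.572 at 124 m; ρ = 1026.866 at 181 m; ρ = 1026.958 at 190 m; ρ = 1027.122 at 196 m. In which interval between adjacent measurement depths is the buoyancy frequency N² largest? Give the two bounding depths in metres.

Compute the density gradient over each adjacent pair:
  64–77 m: Δρ/Δz = 0.533/13 = 0.041 kg m⁻⁴
  77–124 m: Δρ/Δz = 0.057/47 = 1.2 × 10⁻³ kg m⁻⁴
  124–181 m: Δρ/Δz = 0.294/57 = 5.2 × 10⁻³ kg m⁻⁴
  181–190 m: Δρ/Δz = 0.092/9 = 0.010 kg m⁻⁴
  190–196 m: Δρ/Δz = 0.164/6 = 0.027 kg m⁻⁴
The largest gradient is in the 64–77 m interval — the pycnocline.

64–77 m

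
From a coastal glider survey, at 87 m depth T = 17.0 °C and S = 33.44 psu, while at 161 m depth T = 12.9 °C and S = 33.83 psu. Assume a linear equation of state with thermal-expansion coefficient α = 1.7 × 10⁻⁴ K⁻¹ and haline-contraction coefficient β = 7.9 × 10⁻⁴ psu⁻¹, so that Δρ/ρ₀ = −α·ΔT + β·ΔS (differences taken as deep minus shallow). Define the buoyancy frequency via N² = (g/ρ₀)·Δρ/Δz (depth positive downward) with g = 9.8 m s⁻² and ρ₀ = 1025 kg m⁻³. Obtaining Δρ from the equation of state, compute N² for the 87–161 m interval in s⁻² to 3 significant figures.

ΔT = -4.1 K, ΔS = +0.39 psu (deep − shallow).
Δρ/ρ₀ = −αΔT + βΔS = 6.97 × 10⁻⁴ + 3.081 × 10⁻⁴ = 1.0051 × 10⁻³, so Δρ ≈ 1.030 kg m⁻³.
N² = (g/ρ₀)·Δρ/Δz = g·(Δρ/ρ₀)/Δz = 9.8 × 1.0051 × 10⁻³ / 74 = 1.3311 × 10⁻⁴ s⁻² ≈ 1.33 × 10⁻⁴ s⁻².

1.33 × 10⁻⁴ s⁻²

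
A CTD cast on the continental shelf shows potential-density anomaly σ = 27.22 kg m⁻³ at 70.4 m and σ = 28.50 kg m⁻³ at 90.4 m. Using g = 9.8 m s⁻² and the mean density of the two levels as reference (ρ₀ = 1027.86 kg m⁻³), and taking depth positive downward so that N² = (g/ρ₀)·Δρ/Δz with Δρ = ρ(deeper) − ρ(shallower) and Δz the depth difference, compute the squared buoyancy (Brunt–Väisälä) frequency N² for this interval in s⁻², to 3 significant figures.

Δρ = 1028.50 − 1027.22 = 1.28 kg m⁻³ over Δz = 90.4 − 70.4 = 20 m.
N² = (9.8/1027.86) × (1.28/20) = 6.1020 × 10⁻⁴ s⁻² ≈ 6.10 × 10⁻⁴ s⁻².

6.10 × 10⁻⁴ s⁻²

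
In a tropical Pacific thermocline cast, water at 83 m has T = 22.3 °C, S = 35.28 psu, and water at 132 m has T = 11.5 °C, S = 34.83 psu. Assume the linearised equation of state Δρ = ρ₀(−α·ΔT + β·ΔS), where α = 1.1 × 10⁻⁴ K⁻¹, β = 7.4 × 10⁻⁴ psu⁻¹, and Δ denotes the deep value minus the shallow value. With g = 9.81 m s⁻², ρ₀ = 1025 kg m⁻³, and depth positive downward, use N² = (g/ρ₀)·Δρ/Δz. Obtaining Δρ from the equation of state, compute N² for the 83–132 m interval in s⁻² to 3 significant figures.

1.71 × 10⁻⁴ s⁻²

ΔT = -10.8 K, ΔS = -0.45 psu (deep − shallow).
Δρ/ρ₀ = −αΔT + βΔS = 1.188 × 10⁻³ − 3.33 × 10⁻⁴ = 8.55 × 10⁻⁴, so Δρ ≈ 0.8764 kg m⁻³.
N² = (g/ρ₀)·Δρ/Δz = g·(Δρ/ρ₀)/Δz = 9.81 × 8.55 × 10⁻⁴ / 49 = 1.7117 × 10⁻⁴ s⁻² ≈ 1.71 × 10⁻⁴ s⁻².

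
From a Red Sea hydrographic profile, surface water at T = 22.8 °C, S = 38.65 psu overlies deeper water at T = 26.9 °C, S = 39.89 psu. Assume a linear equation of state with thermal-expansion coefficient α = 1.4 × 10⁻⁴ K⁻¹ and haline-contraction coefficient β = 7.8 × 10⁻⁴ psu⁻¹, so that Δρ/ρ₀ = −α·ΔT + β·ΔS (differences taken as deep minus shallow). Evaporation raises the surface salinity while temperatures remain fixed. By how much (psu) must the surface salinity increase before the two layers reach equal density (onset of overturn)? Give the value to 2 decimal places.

0.50 psu

Neutral buoyancy requires −α(T_deep − T_surf) + β(S_deep − S_surf′) = 0.
S_surf′ = S_deep − (α/β)·ΔT = 39.89 − (1.4 × 10⁻⁴/7.8 × 10⁻⁴)·(+4.1) = 39.1541 psu.
Increase required: 39.1541 − 38.65 = 0.5041 psu.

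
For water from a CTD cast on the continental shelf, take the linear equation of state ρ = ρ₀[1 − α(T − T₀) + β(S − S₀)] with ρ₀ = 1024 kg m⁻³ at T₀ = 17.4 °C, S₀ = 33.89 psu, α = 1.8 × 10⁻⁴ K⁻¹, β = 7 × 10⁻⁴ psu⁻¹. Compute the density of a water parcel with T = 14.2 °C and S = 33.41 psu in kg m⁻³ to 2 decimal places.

T − T₀ = -3.2 K, S − S₀ = -0.48 psu.
Bracket = 1 − α·(-3.2) + β·(-0.48) = 1 + (2.40 × 10⁻⁴) = 1.0002400.
ρ = 1024 × 1.0002400 = 1024.25 kg m⁻³.

1024.25 kg m⁻³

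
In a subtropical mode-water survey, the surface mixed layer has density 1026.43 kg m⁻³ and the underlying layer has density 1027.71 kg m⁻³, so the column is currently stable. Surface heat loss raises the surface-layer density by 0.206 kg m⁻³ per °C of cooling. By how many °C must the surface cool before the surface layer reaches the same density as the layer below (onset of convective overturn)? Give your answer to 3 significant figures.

Density deficit of the surface layer: 1027.71 − 1026.43 = 1.28 kg m⁻³.
Required change = 1.28 / 0.206 = 6.21 °C.

6.21 °C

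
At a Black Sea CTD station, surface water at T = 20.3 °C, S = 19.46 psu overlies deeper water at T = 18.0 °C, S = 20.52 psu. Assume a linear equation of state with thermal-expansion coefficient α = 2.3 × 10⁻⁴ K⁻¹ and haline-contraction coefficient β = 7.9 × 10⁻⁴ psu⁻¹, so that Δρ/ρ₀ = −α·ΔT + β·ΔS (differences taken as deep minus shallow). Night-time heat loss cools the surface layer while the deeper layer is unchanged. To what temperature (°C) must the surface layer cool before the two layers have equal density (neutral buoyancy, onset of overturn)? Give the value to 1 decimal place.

Neutral buoyancy requires Δρ = 0, i.e. −α(T_deep − T_surf′) + β(S_deep − S_surf) = 0.
T_surf′ = T_deep − (β/α)·ΔS = 18.0 − (7.9 × 10⁻⁴/2.3 × 10⁻⁴)·(+1.06) = 14.359 °C.
Cooling required: 20.3 − (14.359) = 5.941 °C.

14.4 °C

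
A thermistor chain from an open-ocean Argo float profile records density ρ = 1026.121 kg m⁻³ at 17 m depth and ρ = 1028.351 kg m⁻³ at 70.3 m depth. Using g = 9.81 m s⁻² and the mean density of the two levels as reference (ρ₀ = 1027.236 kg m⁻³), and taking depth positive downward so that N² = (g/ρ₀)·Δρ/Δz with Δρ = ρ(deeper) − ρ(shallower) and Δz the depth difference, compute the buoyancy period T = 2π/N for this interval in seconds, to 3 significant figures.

Δρ = 1028.351 − 1026.121 = 2.230 kg m⁻³ over Δz = 70.3 − 17 = 53.3 m.
N² = (9.81/1027.236) × (2.230/53.3) = 3.9955 × 10⁻⁴ s⁻².
N = √(3.9955 × 10⁻⁴) = 0.019989 rad s⁻¹, so T = 2π/N = 314.33 s ≈ 314 s.
N² > 0, so the interval is statically stable.

314 s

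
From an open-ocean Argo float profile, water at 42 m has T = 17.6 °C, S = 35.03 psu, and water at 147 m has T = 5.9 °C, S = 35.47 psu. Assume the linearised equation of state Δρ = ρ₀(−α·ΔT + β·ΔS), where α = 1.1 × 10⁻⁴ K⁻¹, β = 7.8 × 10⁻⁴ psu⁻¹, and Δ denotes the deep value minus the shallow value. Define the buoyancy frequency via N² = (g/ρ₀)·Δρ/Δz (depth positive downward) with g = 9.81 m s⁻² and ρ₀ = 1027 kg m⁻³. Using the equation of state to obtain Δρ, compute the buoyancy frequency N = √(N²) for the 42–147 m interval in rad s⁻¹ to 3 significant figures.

ΔT = -11.7 K, ΔS = +0.44 psu (deep − shallow).
Δρ/ρ₀ = −αΔT + βΔS = 1.287 × 10⁻³ + 3.432 × 10⁻⁴ = 1.6302 × 10⁻³, so Δρ ≈ 1.674 kg m⁻³.
N² = (g/ρ₀)·Δρ/Δz = g·(Δρ/ρ₀)/Δz = 9.81 × 1.6302 × 10⁻³ / 105 = 1.5231 × 10⁻⁴ s⁻².
N = √(1.5231 × 10⁻⁴) = 0.012341 rad s⁻¹ ≈ 0.0123 rad s⁻¹.

0.0123 rad s⁻¹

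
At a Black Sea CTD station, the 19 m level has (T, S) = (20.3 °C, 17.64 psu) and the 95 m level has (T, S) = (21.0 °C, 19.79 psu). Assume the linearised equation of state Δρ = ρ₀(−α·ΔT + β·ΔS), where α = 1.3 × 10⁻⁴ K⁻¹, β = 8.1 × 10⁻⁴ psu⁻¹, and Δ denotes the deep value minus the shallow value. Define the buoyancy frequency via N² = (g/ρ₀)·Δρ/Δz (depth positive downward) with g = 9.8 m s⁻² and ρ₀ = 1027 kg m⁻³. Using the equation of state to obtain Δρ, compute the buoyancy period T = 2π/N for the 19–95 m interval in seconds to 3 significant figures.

ΔT = +0.7 K, ΔS = +2.15 psu (deep − shallow).
Δρ/ρ₀ = −αΔT + βΔS = -9.10 × 10⁻⁵ + 1.7415 × 10⁻³ = 1.6505 × 10⁻³, so Δρ ≈ 1.695 kg m⁻³.
N² = (g/ρ₀)·Δρ/Δz = g·(Δρ/ρ₀)/Δz = 9.8 × 1.6505 × 10⁻³ / 76 = 2.1283 × 10⁻⁴ s⁻².
N = √(2.1283 × 10⁻⁴) = 0.014589 rad s⁻¹ → T = 2π/N = 430.68 s ≈ 431 s.

431 s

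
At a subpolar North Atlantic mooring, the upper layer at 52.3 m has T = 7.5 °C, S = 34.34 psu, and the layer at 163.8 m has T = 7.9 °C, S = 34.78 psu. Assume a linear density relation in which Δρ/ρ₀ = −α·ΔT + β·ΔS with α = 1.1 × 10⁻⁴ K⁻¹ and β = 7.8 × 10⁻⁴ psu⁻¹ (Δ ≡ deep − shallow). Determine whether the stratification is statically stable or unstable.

ΔT = 7.9 − 7.5 = +0.4 K and ΔS = 34.78 − 34.34 = +0.44 psu (deep − shallow).
−αΔT = -4.40 × 10⁻⁵; βΔS = 3.432 × 10⁻⁴; sum Δρ/ρ₀ = 2.992 × 10⁻⁴.
Δρ/ρ₀ > 0, so Δρ > 0: deeper water is denser → statically stable.

stable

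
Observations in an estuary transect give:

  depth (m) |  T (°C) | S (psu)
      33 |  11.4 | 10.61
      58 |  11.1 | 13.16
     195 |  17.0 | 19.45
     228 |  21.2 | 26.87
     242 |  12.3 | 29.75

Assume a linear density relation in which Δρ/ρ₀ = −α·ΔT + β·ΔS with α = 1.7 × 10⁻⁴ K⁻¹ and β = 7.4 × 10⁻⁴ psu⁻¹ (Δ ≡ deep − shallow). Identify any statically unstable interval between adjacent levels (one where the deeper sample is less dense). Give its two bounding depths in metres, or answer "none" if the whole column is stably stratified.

Evaluate Δρ/ρ₀ = −αΔT + βΔS across each adjacent pair:
  33–58 m: −αΔT+βΔS = −(1.7 × 10⁻⁴)(-0.3)+(7.4 × 10⁻⁴)(+2.55) = 1.9 × 10⁻³ → stable
  58–195 m: −αΔT+βΔS = −(1.7 × 10⁻⁴)(+5.9)+(7.4 × 10⁻⁴)(+6.29) = 3.7 × 10⁻³ → stable
  195–228 m: −αΔT+βΔS = −(1.7 × 10⁻⁴)(+4.2)+(7.4 × 10⁻⁴)(+7.42) = 4.8 × 10⁻³ → stable
  228–242 m: −αΔT+βΔS = −(1.7 × 10⁻⁴)(-8.9)+(7.4 × 10⁻⁴)(+2.88) = 3.6 × 10⁻³ → stable
Every interval has Δρ > 0: the column is stably stratified throughout.

none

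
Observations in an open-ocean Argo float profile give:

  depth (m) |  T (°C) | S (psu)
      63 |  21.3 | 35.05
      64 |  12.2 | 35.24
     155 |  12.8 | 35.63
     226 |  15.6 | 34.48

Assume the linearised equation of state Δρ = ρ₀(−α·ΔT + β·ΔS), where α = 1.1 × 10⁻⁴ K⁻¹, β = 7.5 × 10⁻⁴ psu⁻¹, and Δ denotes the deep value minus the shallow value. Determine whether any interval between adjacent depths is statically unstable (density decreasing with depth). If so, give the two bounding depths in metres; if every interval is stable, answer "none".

155–226 m

Evaluate Δρ/ρ₀ = −αΔT + βΔS across each adjacent pair:
  63–64 m: −αΔT+βΔS = −(1.1 × 10⁻⁴)(-9.1)+(7.5 × 10⁻⁴)(+0.19) = 1.1 × 10⁻³ → stable
  64–155 m: −αΔT+βΔS = −(1.1 × 10⁻⁴)(+0.6)+(7.5 × 10⁻⁴)(+0.39) = 2.3 × 10⁻⁴ → stable
  155–226 m: −αΔT+βΔS = −(1.1 × 10⁻⁴)(+2.8)+(7.5 × 10⁻⁴)(-1.15) = -1.2 × 10⁻³ → UNSTABLE
The 155–226 m interval has Δρ < 0: lighter water underlies denser water.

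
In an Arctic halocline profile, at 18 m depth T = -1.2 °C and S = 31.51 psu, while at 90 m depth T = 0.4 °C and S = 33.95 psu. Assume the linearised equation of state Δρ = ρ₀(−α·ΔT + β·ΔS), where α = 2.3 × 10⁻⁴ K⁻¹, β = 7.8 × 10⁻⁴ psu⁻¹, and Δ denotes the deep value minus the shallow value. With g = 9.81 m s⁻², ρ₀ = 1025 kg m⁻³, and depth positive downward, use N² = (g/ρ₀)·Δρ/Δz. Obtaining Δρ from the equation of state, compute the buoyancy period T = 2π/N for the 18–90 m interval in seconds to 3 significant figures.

ΔT = +1.6 K, ΔS = +2.44 psu (deep − shallow).
Δρ/ρ₀ = −αΔT + βΔS = -3.68 × 10⁻⁴ + 1.9032 × 10⁻³ = 1.5352 × 10⁻³, so Δρ ≈ 1.574 kg m⁻³.
N² = (g/ρ₀)·Δρ/Δz = g·(Δρ/ρ₀)/Δz = 9.81 × 1.5352 × 10⁻³ / 72 = 2.0917 × 10⁻⁴ s⁻².
N = √(2.0917 × 10⁻⁴) = 0.014463 rad s⁻¹ → T = 2π/N = 434.43 s ≈ 434 s.

434 s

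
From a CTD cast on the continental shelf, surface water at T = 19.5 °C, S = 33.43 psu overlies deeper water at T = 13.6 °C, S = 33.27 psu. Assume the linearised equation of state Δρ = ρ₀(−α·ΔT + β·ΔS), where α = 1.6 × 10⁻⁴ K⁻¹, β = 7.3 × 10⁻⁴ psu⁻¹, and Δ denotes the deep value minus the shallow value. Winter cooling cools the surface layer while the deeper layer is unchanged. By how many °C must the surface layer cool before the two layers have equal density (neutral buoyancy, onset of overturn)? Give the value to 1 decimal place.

Neutral buoyancy requires Δρ = 0, i.e. −α(T_deep − T_surf′) + β(S_deep − S_surf) = 0.
T_surf′ = T_deep − (β/α)·ΔS = 13.6 − (7.3 × 10⁻⁴/1.6 × 10⁻⁴)·(-0.16) = 14.330 °C.
Cooling required: 19.5 − (14.330) = 5.170 °C.

5.2 °C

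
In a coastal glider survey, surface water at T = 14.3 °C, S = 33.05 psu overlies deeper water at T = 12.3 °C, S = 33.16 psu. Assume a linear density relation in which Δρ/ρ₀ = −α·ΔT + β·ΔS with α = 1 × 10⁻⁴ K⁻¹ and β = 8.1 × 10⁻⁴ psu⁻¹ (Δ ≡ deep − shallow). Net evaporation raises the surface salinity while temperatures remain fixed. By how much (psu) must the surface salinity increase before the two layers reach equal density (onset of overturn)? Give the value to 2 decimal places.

Neutral buoyancy requires −α(T_deep − T_surf) + β(S_deep − S_surf′) = 0.
S_surf′ = S_deep − (α/β)·ΔT = 33.16 − (1 × 10⁻⁴/8.1 × 10⁻⁴)·(-2.0) = 33.4069 psu.
Increase required: 33.4069 − 33.05 = 0.3569 psu.

0.36 psu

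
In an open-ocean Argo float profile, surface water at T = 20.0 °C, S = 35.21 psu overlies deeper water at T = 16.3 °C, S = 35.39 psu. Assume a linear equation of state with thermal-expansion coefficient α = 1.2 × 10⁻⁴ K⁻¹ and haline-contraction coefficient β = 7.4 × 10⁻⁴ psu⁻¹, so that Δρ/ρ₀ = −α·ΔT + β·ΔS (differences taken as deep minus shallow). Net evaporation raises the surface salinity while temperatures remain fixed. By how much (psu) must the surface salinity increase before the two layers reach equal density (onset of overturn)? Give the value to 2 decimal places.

0.78 psu

Neutral buoyancy requires −α(T_deep − T_surf) + β(S_deep − S_surf′) = 0.
S_surf′ = S_deep − (α/β)·ΔT = 35.39 − (1.2 × 10⁻⁴/7.4 × 10⁻⁴)·(-3.7) = 35.9900 psu.
Increase required: 35.9900 − 35.21 = 0.7800 psu.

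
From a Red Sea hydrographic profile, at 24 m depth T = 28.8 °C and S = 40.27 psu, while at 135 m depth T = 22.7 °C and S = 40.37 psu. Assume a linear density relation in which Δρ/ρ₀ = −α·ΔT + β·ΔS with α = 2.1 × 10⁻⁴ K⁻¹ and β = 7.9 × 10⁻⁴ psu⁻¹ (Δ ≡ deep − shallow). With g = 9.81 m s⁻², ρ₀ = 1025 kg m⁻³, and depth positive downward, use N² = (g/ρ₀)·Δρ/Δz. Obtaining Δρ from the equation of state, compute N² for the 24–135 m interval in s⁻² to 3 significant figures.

ΔT = -6.1 K, ΔS = +0.10 psu (deep − shallow).
Δρ/ρ₀ = −αΔT + βΔS = 1.281 × 10⁻³ + 7.90 × 10⁻⁵ = 1.36 × 10⁻³, so Δρ ≈ 1.394 kg m⁻³.
N² = (g/ρ₀)·Δρ/Δz = g·(Δρ/ρ₀)/Δz = 9.81 × 1.36 × 10⁻³ / 111 = 1.2019 × 10⁻⁴ s⁻² ≈ 1.20 × 10⁻⁴ s⁻².

1.20 × 10⁻⁴ s⁻²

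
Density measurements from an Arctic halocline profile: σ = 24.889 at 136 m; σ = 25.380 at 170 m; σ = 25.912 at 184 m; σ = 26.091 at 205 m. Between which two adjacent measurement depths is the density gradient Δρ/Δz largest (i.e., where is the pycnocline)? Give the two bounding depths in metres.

Compute the density gradient over each adjacent pair:
  136–170 m: Δρ/Δz = 0.491/34 = 0.014 kg m⁻⁴
  170–184 m: Δρ/Δz = 0.532/14 = 0.038 kg m⁻⁴
  184–205 m: Δρ/Δz = 0.179/21 = 8.5 × 10⁻³ kg m⁻⁴
The largest gradient is in the 170–184 m interval — the pycnocline.

170–184 m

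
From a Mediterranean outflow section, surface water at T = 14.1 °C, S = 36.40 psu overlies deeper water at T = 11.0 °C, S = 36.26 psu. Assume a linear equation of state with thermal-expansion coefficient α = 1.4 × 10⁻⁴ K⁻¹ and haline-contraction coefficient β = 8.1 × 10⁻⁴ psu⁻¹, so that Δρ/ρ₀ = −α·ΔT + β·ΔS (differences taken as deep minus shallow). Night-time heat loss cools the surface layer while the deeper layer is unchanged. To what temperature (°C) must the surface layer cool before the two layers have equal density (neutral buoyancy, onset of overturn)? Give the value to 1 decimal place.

Neutral buoyancy requires Δρ = 0, i.e. −α(T_deep − T_surf′) + β(S_deep − S_surf) = 0.
T_surf′ = T_deep − (β/α)·ΔS = 11.0 − (8.1 × 10⁻⁴/1.4 × 10⁻⁴)·(-0.14) = 11.810 °C.
Cooling required: 14.1 − (11.810) = 2.290 °C.

11.8 °C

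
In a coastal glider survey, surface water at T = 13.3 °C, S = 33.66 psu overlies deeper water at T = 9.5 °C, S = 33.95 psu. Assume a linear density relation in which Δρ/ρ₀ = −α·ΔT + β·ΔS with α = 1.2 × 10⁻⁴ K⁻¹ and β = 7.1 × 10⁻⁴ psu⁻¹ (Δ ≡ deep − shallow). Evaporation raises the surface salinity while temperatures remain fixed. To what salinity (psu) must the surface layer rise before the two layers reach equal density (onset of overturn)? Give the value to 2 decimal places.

34.59 psu

Neutral buoyancy requires −α(T_deep − T_surf) + β(S_deep − S_surf′) = 0.
S_surf′ = S_deep − (α/β)·ΔT = 33.95 − (1.2 × 10⁻⁴/7.1 × 10⁻⁴)·(-3.8) = 34.5923 psu.
Increase required: 34.5923 − 33.66 = 0.9323 psu.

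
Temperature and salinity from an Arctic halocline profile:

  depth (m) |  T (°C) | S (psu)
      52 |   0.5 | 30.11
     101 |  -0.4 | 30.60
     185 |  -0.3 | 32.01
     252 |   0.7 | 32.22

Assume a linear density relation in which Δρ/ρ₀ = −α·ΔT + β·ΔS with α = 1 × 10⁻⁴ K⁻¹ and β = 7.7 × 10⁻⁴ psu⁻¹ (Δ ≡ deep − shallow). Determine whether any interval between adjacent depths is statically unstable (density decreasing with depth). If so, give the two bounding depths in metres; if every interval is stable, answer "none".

Evaluate Δρ/ρ₀ = −αΔT + βΔS across each adjacent pair:
  52–101 m: −αΔT+βΔS = −(1 × 10⁻⁴)(-0.9)+(7.7 × 10⁻⁴)(+0.49) = 4.7 × 10⁻⁴ → stable
  101–185 m: −αΔT+βΔS = −(1 × 10⁻⁴)(+0.1)+(7.7 × 10⁻⁴)(+1.41) = 1.1 × 10⁻³ → stable
  185–252 m: −αΔT+βΔS = −(1 × 10⁻⁴)(+1.0)+(7.7 × 10⁻⁴)(+0.21) = 6.2 × 10⁻⁵ → stable
Every interval has Δρ > 0: the column is stably stratified throughout.

none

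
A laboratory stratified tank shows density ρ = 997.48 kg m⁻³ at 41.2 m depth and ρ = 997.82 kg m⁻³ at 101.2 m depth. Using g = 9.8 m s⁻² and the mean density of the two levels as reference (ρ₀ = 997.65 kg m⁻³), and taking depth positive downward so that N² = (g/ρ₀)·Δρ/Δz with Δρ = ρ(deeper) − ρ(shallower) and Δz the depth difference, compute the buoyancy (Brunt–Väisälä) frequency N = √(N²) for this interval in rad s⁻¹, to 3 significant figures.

7.46 × 10⁻³ rad s⁻¹

Δρ = 997.82 − 997.48 = 0.34 kg m⁻³ over Δz = 101.2 − 41.2 = 60 m.
N² = (9.8/997.65) × (0.34/60) = 5.5664 × 10⁻⁵ s⁻².
N = √(5.5664 × 10⁻⁵) = 7.4608 × 10⁻³ rad s⁻¹ ≈ 7.46 × 10⁻³ rad s⁻¹.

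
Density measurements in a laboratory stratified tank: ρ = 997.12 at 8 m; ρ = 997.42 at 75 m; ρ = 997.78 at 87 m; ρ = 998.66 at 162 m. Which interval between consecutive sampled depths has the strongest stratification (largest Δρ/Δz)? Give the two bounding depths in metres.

75–87 m

Compute the density gradient over each adjacent pair:
  8–75 m: Δρ/Δz = 0.30/67 = 4.5 × 10⁻³ kg m⁻⁴
  75–87 m: Δρ/Δz = 0.36/12 = 0.030 kg m⁻⁴
  87–162 m: Δρ/Δz = 0.88/75 = 0.012 kg m⁻⁴
The largest gradient is in the 75–87 m interval — the pycnocline.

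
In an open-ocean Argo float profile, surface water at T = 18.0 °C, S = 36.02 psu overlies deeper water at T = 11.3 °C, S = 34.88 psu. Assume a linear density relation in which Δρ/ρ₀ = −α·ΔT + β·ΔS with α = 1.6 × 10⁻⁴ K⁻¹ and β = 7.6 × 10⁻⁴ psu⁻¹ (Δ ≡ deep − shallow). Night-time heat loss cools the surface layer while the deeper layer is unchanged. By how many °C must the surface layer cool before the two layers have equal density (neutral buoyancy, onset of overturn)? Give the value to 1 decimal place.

1.3 °C

Neutral buoyancy requires Δρ = 0, i.e. −α(T_deep − T_surf′) + β(S_deep − S_surf) = 0.
T_surf′ = T_deep − (β/α)·ΔS = 11.3 − (7.6 × 10⁻⁴/1.6 × 10⁻⁴)·(-1.14) = 16.715 °C.
Cooling required: 18.0 − (16.715) = 1.285 °C.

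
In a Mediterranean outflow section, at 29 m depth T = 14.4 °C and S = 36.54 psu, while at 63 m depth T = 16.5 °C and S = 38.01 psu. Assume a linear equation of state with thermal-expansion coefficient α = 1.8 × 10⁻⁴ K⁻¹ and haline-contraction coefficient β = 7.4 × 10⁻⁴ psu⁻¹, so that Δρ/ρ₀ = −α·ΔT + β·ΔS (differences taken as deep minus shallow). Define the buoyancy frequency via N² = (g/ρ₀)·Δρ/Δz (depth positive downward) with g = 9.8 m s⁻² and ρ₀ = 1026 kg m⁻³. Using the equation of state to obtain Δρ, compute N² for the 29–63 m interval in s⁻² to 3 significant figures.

2.05 × 10⁻⁴ s⁻²

ΔT = +2.1 K, ΔS = +1.47 psu (deep − shallow).
Δρ/ρ₀ = −αΔT + βΔS = -3.78 × 10⁻⁴ + 1.0878 × 10⁻³ = 7.098 × 10⁻⁴, so Δρ ≈ 0.7283 kg m⁻³.
N² = (g/ρ₀)·Δρ/Δz = g·(Δρ/ρ₀)/Δz = 9.8 × 7.098 × 10⁻⁴ / 34 = 2.0459 × 10⁻⁴ s⁻² ≈ 2.05 × 10⁻⁴ s⁻².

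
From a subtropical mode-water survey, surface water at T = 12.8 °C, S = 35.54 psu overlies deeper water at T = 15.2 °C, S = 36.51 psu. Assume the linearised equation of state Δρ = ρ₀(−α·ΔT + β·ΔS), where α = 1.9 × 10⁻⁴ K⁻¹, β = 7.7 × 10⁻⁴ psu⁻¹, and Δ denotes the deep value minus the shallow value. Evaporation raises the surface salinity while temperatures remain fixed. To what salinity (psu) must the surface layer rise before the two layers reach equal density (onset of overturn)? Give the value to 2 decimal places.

Neutral buoyancy requires −α(T_deep − T_surf) + β(S_deep − S_surf′) = 0.
S_surf′ = S_deep − (α/β)·ΔT = 36.51 − (1.9 × 10⁻⁴/7.7 × 10⁻⁴)·(+2.4) = 35.9178 psu.
Increase required: 35.9178 − 35.54 = 0.3778 psu.

35.92 psu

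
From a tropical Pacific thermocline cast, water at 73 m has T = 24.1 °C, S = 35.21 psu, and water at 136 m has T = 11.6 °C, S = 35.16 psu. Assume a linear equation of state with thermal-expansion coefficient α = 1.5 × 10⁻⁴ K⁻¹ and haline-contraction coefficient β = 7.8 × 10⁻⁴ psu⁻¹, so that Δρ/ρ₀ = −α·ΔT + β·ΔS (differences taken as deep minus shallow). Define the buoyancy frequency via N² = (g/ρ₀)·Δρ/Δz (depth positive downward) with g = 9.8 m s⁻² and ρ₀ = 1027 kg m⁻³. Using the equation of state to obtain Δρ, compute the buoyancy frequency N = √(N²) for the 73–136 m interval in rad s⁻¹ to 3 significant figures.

0.0169 rad s⁻¹

ΔT = -12.5 K, ΔS = -0.05 psu (deep − shallow).
Δρ/ρ₀ = −αΔT + βΔS = 1.875 × 10⁻³ − 3.90 × 10⁻⁵ = 1.836 × 10⁻³, so Δρ ≈ 1.886 kg m⁻³.
N² = (g/ρ₀)·Δρ/Δz = g·(Δρ/ρ₀)/Δz = 9.8 × 1.836 × 10⁻³ / 63 = 2.8560 × 10⁻⁴ s⁻².
N = √(2.8560 × 10⁻⁴) = 0.016900 rad s⁻¹ ≈ 0.0169 rad s⁻¹.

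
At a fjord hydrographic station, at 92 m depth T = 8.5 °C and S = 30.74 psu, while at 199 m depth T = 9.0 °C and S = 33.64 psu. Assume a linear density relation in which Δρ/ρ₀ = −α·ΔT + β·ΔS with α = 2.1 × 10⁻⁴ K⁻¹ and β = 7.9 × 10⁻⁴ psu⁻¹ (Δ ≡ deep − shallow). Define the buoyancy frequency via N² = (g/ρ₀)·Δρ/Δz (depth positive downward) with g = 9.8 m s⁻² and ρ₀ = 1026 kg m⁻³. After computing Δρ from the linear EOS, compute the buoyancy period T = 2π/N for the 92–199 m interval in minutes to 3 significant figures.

ΔT = +0.5 K, ΔS = +2.90 psu (deep − shallow).
Δρ/ρ₀ = −αΔT + βΔS = -1.05 × 10⁻⁴ + 2.291 × 10⁻³ = 2.186 × 10⁻³, so Δρ ≈ 2.243 kg m⁻³.
N² = (g/ρ₀)·Δρ/Δz = g·(Δρ/ρ₀)/Δz = 9.8 × 2.186 × 10⁻³ / 107 = 2.0021 × 10⁻⁴ s⁻².
N = √(2.0021 × 10⁻⁴) = 0.014150 rad s⁻¹ → T = 2π/N = 444.04 s = 7.4007 min ≈ 7.40 min.

7.40 min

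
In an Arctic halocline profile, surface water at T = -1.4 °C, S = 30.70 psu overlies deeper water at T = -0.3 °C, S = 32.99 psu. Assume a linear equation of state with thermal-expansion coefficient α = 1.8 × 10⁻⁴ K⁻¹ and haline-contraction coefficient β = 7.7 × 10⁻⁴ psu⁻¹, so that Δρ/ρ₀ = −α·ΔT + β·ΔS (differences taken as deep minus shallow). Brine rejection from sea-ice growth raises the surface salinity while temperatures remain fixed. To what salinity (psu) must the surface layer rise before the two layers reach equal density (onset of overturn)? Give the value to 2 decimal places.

32.73 psu

Neutral buoyancy requires −α(T_deep − T_surf) + β(S_deep − S_surf′) = 0.
S_surf′ = S_deep − (α/β)·ΔT = 32.99 − (1.8 × 10⁻⁴/7.7 × 10⁻⁴)·(+1.1) = 32.7329 psu.
Increase required: 32.7329 − 30.70 = 2.0329 psu.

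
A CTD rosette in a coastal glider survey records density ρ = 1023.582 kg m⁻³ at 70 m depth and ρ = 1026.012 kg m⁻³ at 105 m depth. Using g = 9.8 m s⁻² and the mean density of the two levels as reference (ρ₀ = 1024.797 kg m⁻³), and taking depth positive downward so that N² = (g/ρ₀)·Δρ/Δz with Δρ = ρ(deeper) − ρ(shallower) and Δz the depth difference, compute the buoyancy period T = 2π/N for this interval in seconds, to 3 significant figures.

244 s

Δρ = 1026.012 − 1023.582 = 2.430 kg m⁻³ over Δz = 105 − 70 = 35 m.
N² = (9.8/1024.797) × (2.430/35) = 6.6394 × 10⁻⁴ s⁻².
N = √(6.6394 × 10⁻⁴) = 0.025767 rad s⁻¹, so T = 2π/N = 243.85 s ≈ 244 s.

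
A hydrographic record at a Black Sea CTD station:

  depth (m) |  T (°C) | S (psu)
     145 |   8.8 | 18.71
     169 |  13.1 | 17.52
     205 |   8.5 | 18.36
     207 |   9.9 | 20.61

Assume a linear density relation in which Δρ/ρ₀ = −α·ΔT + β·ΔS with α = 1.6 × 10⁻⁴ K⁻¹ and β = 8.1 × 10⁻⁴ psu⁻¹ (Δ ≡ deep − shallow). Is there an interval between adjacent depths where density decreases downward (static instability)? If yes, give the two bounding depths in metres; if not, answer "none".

145–169 m

Evaluate Δρ/ρ₀ = −αΔT + βΔS across each adjacent pair:
  145–169 m: −αΔT+βΔS = −(1.6 × 10⁻⁴)(+4.3)+(8.1 × 10⁻⁴)(-1.19) = -1.7 × 10⁻³ → UNSTABLE
  169–205 m: −αΔT+βΔS = −(1.6 × 10⁻⁴)(-4.6)+(8.1 × 10⁻⁴)(+0.84) = 1.4 × 10⁻³ → stable
  205–207 m: −αΔT+βΔS = −(1.6 × 10⁻⁴)(+1.4)+(8.1 × 10⁻⁴)(+2.25) = 1.6 × 10⁻³ → stable
The 145–169 m interval has Δρ < 0: lighter water underlies denser water.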